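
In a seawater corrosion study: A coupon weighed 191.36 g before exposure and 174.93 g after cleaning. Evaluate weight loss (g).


Weight loss = initial − final
WL = 191.36 − 174.93 = 16.43 g

16.43 g


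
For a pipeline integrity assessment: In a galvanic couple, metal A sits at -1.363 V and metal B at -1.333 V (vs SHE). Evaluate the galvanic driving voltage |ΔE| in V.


Driving voltage is the absolute potential difference.
|ΔE| = |-1.363 − (-1.333)| = 0.03 V

0.03 V


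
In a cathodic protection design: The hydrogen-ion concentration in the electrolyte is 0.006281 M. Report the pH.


pH = −log10[H+]
pH = −log10(0.006281) = 2.2

2.2


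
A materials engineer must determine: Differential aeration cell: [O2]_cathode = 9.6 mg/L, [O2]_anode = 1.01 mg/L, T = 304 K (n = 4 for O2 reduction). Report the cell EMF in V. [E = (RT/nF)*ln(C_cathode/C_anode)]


Apply the Nernst concentration-cell relation: E = (RT/nF)*ln(C_cathode/C_anode)
RT/nF = 8.314*304/(4*96485) = 0.00654883 V
ln(9.6/1.01) = 2.25181
E = 0.00654883 * 2.25181 = 0.01475 V

0.01475 V


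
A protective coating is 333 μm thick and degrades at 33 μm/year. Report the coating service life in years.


Service life = thickness / degradation rate
Life = 333 / 33 = 10.1 years

10.1 years


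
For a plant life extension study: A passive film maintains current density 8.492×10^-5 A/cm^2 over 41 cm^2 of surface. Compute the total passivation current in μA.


I = i_pass * A, then convert A → μA (×10^6)
I = 8.492×10^-5 * 41 * 10^6 = 3481.72 μA

3481.72 μA


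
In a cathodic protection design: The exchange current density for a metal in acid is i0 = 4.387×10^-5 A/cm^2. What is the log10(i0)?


i0 = 4.387×10^-5 A/cm^2
log10(i0) = -4.358

-4.358


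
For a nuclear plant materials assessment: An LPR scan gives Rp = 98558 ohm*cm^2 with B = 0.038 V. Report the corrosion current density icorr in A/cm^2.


Apply the Stern-Geary relation: icorr = B / Rp
icorr = 0.038 / 98558 = 3.856×10^-7 A/cm^2

3.856×10^-7 A/cm^2


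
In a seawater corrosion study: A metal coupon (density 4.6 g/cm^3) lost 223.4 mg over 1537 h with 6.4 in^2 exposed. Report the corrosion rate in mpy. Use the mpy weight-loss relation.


Apply the mpy weight-loss relation: CR = 534 * W / (D * A * T)
Numerator: 534 * 223.4 = 119295.6
Denominator: 4.6 * 6.4 * 1537 = 45249.28
CR = 119295.6 / 45249.28 = 2.636 mpy

2.636 mpy


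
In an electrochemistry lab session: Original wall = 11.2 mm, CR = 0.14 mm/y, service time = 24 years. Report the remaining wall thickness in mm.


Remaining wall = original − CR × time
t = 11.2 − 0.14*24 = 11.2 − 3.36 = 7.84 mm

7.84 mm


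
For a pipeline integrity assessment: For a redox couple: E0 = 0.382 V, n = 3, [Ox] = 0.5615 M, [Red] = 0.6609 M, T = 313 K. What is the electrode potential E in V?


Apply the Nernst equation: E = E0 + (RT/nF)*ln([Ox]/[Red])
Step 1: RT/nF = 8.314*313/(3*96485) = 0.00899028 V
Step 2: [Ox]/[Red] = 0.5615/0.6609 = 0.849599
Step 3: ln(0.849599) = -0.162991
Step 4: correction = 0.00899028 * -0.162991 = -0.001 V
E = 0.382 + -0.001 = 0.381 V

0.381 V


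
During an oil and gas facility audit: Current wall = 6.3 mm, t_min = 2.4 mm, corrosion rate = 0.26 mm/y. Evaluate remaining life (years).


Apply the remaining-life relation: RL = (t_current − t_min) / CR
RL = (6.3 − 2.4) / 0.26 = 3.9 / 0.26 = 15.0 years

15.0 years


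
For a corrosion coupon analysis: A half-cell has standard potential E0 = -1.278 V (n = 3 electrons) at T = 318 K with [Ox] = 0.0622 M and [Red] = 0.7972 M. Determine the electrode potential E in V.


Apply the Nernst equation: E = E0 + (RT/nF)*ln([Ox]/[Red])
Step 1: RT/nF = 8.314*318/(3*96485) = 0.0091339 V
Step 2: [Ox]/[Red] = 0.0622/0.7972 = 0.078023
Step 3: ln(0.078023) = -2.550752
Step 4: correction = 0.0091339 * -2.550752 = -0.0233 V
E = -1.278 + -0.0233 = -1.3013 V

-1.3013 V


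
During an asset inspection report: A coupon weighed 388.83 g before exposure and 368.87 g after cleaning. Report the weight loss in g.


Weight loss = initial − final
WL = 388.83 − 368.87 = 19.96 g

19.96 g


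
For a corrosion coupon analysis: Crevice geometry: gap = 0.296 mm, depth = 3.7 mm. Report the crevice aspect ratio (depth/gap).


Aspect ratio = depth / gap
Ratio = 3.7 / 0.296 = 12.5

12.5


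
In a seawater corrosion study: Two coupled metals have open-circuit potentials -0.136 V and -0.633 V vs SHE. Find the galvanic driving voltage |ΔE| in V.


Driving voltage is the absolute potential difference.
|ΔE| = |-0.136 − (-0.633)| = 0.497 V

0.497 V


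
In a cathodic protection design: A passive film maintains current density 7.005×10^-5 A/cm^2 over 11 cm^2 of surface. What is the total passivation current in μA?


I = i_pass * A, then convert A → μA (×10^6)
I = 7.005×10^-5 * 11 * 10^6 = 770.55 μA

770.55 μA


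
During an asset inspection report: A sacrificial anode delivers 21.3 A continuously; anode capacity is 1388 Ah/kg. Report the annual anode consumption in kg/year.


Annual consumption = current * hours per year / capacity
Rate = 21.3 * 8760 / 1388 = 134.4 kg/year

134.4 kg/year


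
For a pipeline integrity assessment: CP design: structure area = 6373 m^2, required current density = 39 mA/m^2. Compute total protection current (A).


I = area * current density, then convert mA → A (÷1000)
I = 6373 * 39 / 1000 = 248.55 A

248.55 A


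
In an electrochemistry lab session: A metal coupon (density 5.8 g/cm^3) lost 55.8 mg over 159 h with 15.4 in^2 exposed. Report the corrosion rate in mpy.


Apply the mpy weight-loss relation: CR = 534 * W / (D * A * T)
Numerator: 534 * 55.8 = 29797.2
Denominator: 5.8 * 15.4 * 159 = 14201.88
CR = 29797.2 / 14201.88 = 2.098 mpy

2.098 mpy


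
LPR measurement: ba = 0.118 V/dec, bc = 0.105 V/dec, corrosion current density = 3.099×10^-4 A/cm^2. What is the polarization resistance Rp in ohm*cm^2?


Apply the Stern-Geary equation: Rp = ba*bc / (2.303*icorr*(ba+bc))
ba*bc = 0.118*0.105 = 0.01239
ba+bc = 0.223; 2.303*icorr*(ba+bc) = 2.303*3.099×10^-4*0.223 = 1.5915503×10^-4
Rp = 0.01239 / 1.5915503×10^-4 = 77.85 ohm*cm^2

77.85 ohm*cm^2


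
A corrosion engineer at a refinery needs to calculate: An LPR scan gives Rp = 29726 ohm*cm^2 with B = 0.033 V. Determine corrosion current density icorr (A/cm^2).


Apply the Stern-Geary relation: icorr = B / Rp
icorr = 0.033 / 29726 = 1.11×10^-6 A/cm^2

1.11×10^-6 A/cm^2


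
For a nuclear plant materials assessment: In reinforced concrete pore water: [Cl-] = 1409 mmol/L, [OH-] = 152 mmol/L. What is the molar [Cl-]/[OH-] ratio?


Threshold parameter = [Cl-] / [OH-] (molar basis; both in mmol/L, so units cancel)
Ratio = 1409 / 152 = 9.27

9.27


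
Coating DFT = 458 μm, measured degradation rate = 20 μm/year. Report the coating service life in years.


Service life = thickness / degradation rate
Life = 458 / 20 = 22.9 years

22.9 years


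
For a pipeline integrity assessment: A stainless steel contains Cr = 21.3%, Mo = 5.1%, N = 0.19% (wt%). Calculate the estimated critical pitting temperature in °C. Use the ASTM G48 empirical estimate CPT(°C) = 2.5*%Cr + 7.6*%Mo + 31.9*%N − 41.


Apply the ASTM G48 empirical CPT estimate: CPT(°C) = 2.5*%Cr + 7.6*%Mo + 31.9*%N − 41
2.5*21.3 = 53.25; 7.6*5.1 = 38.76; 31.9*0.19 = 6.061
CPT = 53.25 + 38.76 + 6.061 − 41 = 57.071 °C
Rounded to 0.1 °C: CPT ≈ 57.1 °C

57.1 °C


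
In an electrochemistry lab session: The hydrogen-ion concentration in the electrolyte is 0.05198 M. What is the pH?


pH = −log10[H+]
pH = −log10(0.05198) = 1.28

1.28


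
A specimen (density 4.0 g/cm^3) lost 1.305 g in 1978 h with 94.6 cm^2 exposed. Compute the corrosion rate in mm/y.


Apply the mm/y weight-loss relation: CR = 87600 * W / (D * A * T)
Numerator: 87600 * 1.305 = 114318.0
Denominator: 4.0 * 94.6 * 1978 = 748475.2
CR = 114318.0 / 748475.2 = 0.152735 mm/y

0.152735 mm/y


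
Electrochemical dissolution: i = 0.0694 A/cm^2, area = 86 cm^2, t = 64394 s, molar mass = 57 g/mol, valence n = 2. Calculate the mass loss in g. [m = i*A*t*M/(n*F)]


Apply Faraday's law: m = i*A*t*M / (n*F)
Total charge passed Q = i*A*t = 0.0694*86*64394 = 384329.1496 C
m = Q*M/(n*F) = 384329.1496*57/(2*96485) = 113.52418 g

113.52418 g


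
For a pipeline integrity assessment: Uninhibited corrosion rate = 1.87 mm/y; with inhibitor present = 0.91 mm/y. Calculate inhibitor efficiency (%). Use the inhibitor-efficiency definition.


Apply the inhibitor-efficiency definition: IE = (CR_blank − CR_inh)/CR_blank × 100
IE = (1.87 − 0.91) / 1.87 × 100
IE = 0.96 / 1.87 × 100 = 51.3 %

51.3 %


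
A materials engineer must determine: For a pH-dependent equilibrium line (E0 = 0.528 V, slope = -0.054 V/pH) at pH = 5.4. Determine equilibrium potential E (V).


Apply the Pourbaix line equation: E = E0 + slope*pH
E = 0.528 + (-0.054)*5.4 = 0.528 + (-0.2916) = 0.2364 V
Rounded to 3 decimal places: E = 0.236 V

0.236 V


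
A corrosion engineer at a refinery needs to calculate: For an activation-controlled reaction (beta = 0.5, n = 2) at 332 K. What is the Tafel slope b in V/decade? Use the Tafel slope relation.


Apply the Tafel slope relation: b = 2.303*R*T/(beta*n*F)
Numerator: 2.303 * 8.314 * 332 = 6356.85
Denominator: 0.5 * 2 * 96485 = 96485.0
b = 6356.85 / 96485.0 = 0.0659 V/decade

0.0659 V/decade


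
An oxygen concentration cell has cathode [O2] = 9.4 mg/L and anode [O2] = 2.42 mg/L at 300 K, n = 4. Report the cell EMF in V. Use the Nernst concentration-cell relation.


Apply the Nernst concentration-cell relation: E = (RT/nF)*ln(C_cathode/C_anode)
RT/nF = 8.314*300/(4*96485) = 0.00646266 V
ln(9.4/2.42) = 1.35694
E = 0.00646266 * 1.35694 = 0.00877 V

0.00877 V


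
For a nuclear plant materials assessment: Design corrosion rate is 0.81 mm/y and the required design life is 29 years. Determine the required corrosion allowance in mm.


Corrosion allowance = CR × design life
CA = 0.81 * 29 = 23.49 mm

23.49 mm


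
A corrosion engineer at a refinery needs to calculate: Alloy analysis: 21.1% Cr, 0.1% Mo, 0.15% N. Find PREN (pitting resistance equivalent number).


Apply the PREN formula: PREN = Cr + 3.3*Mo + 16*N
PREN = 21.1 + 3.3*0.1 + 16*0.15
PREN = 21.1 + 0.33 + 2.4 = 23.83

23.83


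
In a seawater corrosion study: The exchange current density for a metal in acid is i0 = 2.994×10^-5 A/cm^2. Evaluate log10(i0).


i0 = 2.994×10^-5 A/cm^2
log10(i0) = -4.524

-4.524


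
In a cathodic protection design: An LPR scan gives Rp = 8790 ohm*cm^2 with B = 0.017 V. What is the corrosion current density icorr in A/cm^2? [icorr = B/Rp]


Apply the Stern-Geary relation: icorr = B / Rp
icorr = 0.017 / 8790 = 1.934×10^-6 A/cm^2

1.934×10^-6 A/cm^2


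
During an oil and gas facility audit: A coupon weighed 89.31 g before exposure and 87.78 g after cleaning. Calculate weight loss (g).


Weight loss = initial − final
WL = 89.31 − 87.78 = 1.53 g

1.53 g


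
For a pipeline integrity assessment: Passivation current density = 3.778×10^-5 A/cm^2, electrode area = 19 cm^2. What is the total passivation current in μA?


I = i_pass * A, then convert A → μA (×10^6)
I = 3.778×10^-5 * 19 * 10^6 = 717.82 μA

717.82 μA


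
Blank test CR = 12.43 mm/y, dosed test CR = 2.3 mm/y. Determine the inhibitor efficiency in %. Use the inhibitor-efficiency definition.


Apply the inhibitor-efficiency definition: IE = (CR_blank − CR_inh)/CR_blank × 100
IE = (12.43 − 2.3) / 12.43 × 100
IE = 10.13 / 12.43 × 100 = 81.5 %

81.5 %


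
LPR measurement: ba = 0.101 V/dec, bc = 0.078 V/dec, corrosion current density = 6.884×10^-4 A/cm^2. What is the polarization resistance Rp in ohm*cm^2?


Apply the Stern-Geary equation: Rp = ba*bc / (2.303*icorr*(ba+bc))
ba*bc = 0.101*0.078 = 0.007878
ba+bc = 0.179; 2.303*icorr*(ba+bc) = 2.303*6.884×10^-4*0.179 = 2.8378395×10^-4
Rp = 0.007878 / 2.8378395×10^-4 = 27.76 ohm*cm^2

27.76 ohm*cm^2


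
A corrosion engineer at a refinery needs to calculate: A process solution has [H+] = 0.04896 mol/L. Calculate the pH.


pH = −log10[H+]
pH = −log10(0.04896) = 1.31

1.31


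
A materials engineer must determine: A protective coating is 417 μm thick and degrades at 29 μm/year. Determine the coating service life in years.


Service life = thickness / degradation rate
Life = 417 / 29 = 14.4 years

14.4 years


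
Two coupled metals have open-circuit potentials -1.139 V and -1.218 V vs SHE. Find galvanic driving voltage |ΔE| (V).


Driving voltage is the absolute potential difference.
|ΔE| = |-1.139 − (-1.218)| = 0.079 V

0.079 V


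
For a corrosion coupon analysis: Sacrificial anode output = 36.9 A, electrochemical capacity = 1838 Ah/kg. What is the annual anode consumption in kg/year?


Annual consumption = current * hours per year / capacity
Rate = 36.9 * 8760 / 1838 = 175.9 kg/year

175.9 kg/year


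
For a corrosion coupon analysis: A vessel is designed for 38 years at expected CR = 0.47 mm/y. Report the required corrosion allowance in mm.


Corrosion allowance = CR × design life
CA = 0.47 * 38 = 17.86 mm

17.86 mm


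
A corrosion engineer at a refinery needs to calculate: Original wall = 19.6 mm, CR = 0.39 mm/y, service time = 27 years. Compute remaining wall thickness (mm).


Remaining wall = original − CR × time
t = 19.6 − 0.39*27 = 19.6 − 10.53 = 9.07 mm

9.07 mm


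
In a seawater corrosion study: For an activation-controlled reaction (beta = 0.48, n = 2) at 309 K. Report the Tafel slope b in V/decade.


Apply the Tafel slope relation: b = 2.303*R*T/(beta*n*F)
Numerator: 2.303 * 8.314 * 309 = 5916.47
Denominator: 0.48 * 2 * 96485 = 92625.6
b = 5916.47 / 92625.6 = 0.0639 V/decade

0.0639 V/decade


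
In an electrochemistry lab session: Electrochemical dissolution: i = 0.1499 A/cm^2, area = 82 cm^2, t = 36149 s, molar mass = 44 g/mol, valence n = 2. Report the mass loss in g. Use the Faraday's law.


Apply Faraday's law: m = i*A*t*M / (n*F)
Total charge passed Q = i*A*t = 0.1499*82*36149 = 444336.2782 C
m = Q*M/(n*F) = 444336.2782*44/(2*96485) = 101.31521 g

101.31521 g


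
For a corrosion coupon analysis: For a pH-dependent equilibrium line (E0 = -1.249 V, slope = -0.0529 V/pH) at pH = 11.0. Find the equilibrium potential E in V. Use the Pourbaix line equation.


Apply the Pourbaix line equation: E = E0 + slope*pH
E = -1.249 + (-0.0529)*11.0 = -1.249 + (-0.5819) = -1.8309 V
Rounded to 3 decimal places: E = -1.831 V

-1.831 V


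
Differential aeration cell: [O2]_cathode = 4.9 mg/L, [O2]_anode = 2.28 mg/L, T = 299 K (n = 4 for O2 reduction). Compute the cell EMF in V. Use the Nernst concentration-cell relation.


Apply the Nernst concentration-cell relation: E = (RT/nF)*ln(C_cathode/C_anode)
RT/nF = 8.314*299/(4*96485) = 0.00644112 V
ln(4.9/2.28) = 0.76506
E = 0.00644112 * 0.76506 = 0.00493 V

0.00493 V


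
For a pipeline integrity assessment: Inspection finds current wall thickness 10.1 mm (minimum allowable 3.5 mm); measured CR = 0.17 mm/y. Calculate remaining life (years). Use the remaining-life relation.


Apply the remaining-life relation: RL = (t_current − t_min) / CR
RL = (10.1 − 3.5) / 0.17 = 6.6 / 0.17 = 38.8 years

38.8 years


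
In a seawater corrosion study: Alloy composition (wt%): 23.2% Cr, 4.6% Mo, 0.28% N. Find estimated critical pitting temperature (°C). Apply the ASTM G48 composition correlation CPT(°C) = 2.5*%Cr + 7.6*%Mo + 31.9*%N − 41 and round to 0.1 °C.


Apply the ASTM G48 empirical CPT estimate: CPT(°C) = 2.5*%Cr + 7.6*%Mo + 31.9*%N − 41
2.5*23.2 = 58; 7.6*4.6 = 34.96; 31.9*0.28 = 8.932
CPT = 58 + 34.96 + 8.932 − 41 = 60.892 °C
Rounded to 0.1 °C: CPT ≈ 60.9 °C

60.9 °C


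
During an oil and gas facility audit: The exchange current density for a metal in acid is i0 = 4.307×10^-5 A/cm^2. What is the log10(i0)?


i0 = 4.307×10^-5 A/cm^2
log10(i0) = -4.366

-4.366


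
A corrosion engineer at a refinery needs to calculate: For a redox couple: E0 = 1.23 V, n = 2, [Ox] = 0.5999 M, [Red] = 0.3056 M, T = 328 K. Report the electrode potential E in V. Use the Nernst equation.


Apply the Nernst equation: E = E0 + (RT/nF)*ln([Ox]/[Red])
Step 1: RT/nF = 8.314*328/(2*96485) = 0.01413169 V
Step 2: [Ox]/[Red] = 0.5999/0.3056 = 1.963024
Step 3: ln(1.963024) = 0.674486
Step 4: correction = 0.01413169 * 0.674486 = 0.01 V
E = 1.23 + 0.01 = 1.24 V

1.24 V


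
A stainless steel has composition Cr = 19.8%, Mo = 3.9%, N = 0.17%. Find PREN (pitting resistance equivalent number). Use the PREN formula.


Apply the PREN formula: PREN = Cr + 3.3*Mo + 16*N
PREN = 19.8 + 3.3*3.9 + 16*0.17
PREN = 19.8 + 12.87 + 2.72 = 35.39

35.39


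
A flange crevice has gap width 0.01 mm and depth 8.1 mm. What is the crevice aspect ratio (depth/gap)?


Aspect ratio = depth / gap
Ratio = 8.1 / 0.01 = 810.0

810.0


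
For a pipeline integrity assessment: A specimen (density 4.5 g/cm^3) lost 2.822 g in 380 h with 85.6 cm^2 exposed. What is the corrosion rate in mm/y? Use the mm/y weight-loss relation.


Apply the mm/y weight-loss relation: CR = 87600 * W / (D * A * T)
Numerator: 87600 * 2.822 = 247207.2
Denominator: 4.5 * 85.6 * 380 = 146376.0
CR = 247207.2 / 146376.0 = 1.6889 mm/y

1.6889 mm/y


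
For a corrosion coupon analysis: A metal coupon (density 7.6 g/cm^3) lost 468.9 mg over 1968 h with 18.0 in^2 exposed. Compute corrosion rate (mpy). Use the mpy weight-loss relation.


Apply the mpy weight-loss relation: CR = 534 * W / (D * A * T)
Numerator: 534 * 468.9 = 250392.6
Denominator: 7.6 * 18.0 * 1968 = 269222.4
CR = 250392.6 / 269222.4 = 0.9301 mpy

0.9301 mpy


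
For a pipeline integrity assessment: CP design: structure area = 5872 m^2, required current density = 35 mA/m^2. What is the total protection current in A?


I = area * current density, then convert mA → A (÷1000)
I = 5872 * 35 / 1000 = 205.52 A

205.52 A


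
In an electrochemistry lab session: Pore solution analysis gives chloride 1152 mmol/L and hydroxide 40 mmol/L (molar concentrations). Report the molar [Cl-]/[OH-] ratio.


Threshold parameter = [Cl-] / [OH-] (molar basis; both in mmol/L, so units cancel)
Ratio = 1152 / 40 = 28.8

28.8


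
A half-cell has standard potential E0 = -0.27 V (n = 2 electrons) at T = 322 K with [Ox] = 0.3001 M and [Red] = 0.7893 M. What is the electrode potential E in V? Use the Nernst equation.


Apply the Nernst equation: E = E0 + (RT/nF)*ln([Ox]/[Red])
Step 1: RT/nF = 8.314*322/(2*96485) = 0.01387318 V
Step 2: [Ox]/[Red] = 0.3001/0.7893 = 0.38021
Step 3: ln(0.38021) = -0.967032
Step 4: correction = 0.01387318 * -0.967032 = -0.0134 V
E = -0.27 + -0.0134 = -0.2834 V

-0.2834 V


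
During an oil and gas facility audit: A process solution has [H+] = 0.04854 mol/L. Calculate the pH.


pH = −log10[H+]
pH = −log10(0.04854) = 1.31

1.31


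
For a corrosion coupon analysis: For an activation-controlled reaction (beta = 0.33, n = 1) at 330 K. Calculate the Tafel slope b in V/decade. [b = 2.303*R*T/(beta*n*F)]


Apply the Tafel slope relation: b = 2.303*R*T/(beta*n*F)
Numerator: 2.303 * 8.314 * 330 = 6318.56
Denominator: 0.33 * 1 * 96485 = 31840.05
b = 6318.56 / 31840.05 = 0.198 V/decade

0.198 V/decade


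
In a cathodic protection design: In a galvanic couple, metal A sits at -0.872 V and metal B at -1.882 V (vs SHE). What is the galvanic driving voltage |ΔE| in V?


Driving voltage is the absolute potential difference.
|ΔE| = |-0.872 − (-1.882)| = 1.01 V

1.01 V


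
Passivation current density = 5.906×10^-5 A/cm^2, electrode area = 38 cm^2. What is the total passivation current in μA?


I = i_pass * A, then convert A → μA (×10^6)
I = 5.906×10^-5 * 38 * 10^6 = 2244.28 μA

2244.28 μA


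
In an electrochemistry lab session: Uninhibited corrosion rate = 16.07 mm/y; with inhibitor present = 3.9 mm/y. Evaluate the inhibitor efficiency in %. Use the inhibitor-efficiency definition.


Apply the inhibitor-efficiency definition: IE = (CR_blank − CR_inh)/CR_blank × 100
IE = (16.07 − 3.9) / 16.07 × 100
IE = 12.17 / 16.07 × 100 = 75.7 %

75.7 %


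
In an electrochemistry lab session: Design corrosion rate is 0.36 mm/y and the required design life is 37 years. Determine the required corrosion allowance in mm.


Corrosion allowance = CR × design life
CA = 0.36 * 37 = 13.32 mm

13.32 mm


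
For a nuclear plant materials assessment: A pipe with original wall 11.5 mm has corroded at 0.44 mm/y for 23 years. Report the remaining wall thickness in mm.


Remaining wall = original − CR × time
t = 11.5 − 0.44*23 = 11.5 − 10.12 = 1.38 mm

1.38 mm


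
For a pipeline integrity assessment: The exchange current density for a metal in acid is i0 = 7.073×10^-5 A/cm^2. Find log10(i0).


i0 = 7.073×10^-5 A/cm^2
log10(i0) = -4.15

-4.15


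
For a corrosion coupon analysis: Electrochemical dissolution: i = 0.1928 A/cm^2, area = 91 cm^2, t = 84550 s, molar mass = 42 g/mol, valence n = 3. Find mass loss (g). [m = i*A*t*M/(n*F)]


Apply Faraday's law: m = i*A*t*M / (n*F)
Total charge passed Q = i*A*t = 0.1928*91*84550 = 1483412.84 C
m = Q*M/(n*F) = 1483412.84*42/(3*96485) = 215.2436 g

215.2436 g


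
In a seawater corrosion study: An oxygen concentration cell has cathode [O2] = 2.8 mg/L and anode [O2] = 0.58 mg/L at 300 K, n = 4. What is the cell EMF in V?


Apply the Nernst concentration-cell relation: E = (RT/nF)*ln(C_cathode/C_anode)
RT/nF = 8.314*300/(4*96485) = 0.00646266 V
ln(2.8/0.58) = 1.57435
E = 0.00646266 * 1.57435 = 0.01017 V

0.01017 V


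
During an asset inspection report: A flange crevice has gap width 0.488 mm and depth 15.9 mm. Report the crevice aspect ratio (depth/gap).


Aspect ratio = depth / gap
Ratio = 15.9 / 0.488 = 32.6

32.6


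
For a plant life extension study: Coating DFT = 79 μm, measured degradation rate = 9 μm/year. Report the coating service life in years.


Service life = thickness / degradation rate
Life = 79 / 9 = 8.8 years

8.8 years


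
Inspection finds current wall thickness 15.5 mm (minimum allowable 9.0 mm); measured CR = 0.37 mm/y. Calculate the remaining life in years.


Apply the remaining-life relation: RL = (t_current − t_min) / CR
RL = (15.5 − 9.0) / 0.37 = 6.5 / 0.37 = 17.6 years

17.6 years


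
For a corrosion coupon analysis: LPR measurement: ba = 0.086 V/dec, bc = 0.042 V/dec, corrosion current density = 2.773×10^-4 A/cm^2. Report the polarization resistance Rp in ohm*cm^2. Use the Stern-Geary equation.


Apply the Stern-Geary equation: Rp = ba*bc / (2.303*icorr*(ba+bc))
ba*bc = 0.086*0.042 = 0.003612
ba+bc = 0.128; 2.303*icorr*(ba+bc) = 2.303*2.773×10^-4*0.128 = 8.1743603×10^-5
Rp = 0.003612 / 8.1743603×10^-5 = 44.2 ohm*cm^2

44.2 ohm*cm^2


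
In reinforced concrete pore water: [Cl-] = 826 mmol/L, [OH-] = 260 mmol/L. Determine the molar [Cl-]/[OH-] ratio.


Threshold parameter = [Cl-] / [OH-] (molar basis; both in mmol/L, so units cancel)
Ratio = 826 / 260 = 3.18

3.18


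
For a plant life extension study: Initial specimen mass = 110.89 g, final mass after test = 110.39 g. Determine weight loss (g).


Weight loss = initial − final
WL = 110.89 − 110.39 = 0.5 g

0.5 g


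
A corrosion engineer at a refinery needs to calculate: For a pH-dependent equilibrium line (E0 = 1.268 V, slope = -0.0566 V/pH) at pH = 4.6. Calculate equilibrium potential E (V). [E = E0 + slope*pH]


Apply the Pourbaix line equation: E = E0 + slope*pH
E = 1.268 + (-0.0566)*4.6 = 1.268 + (-0.26036) = 1.00764 V
Rounded to 4 decimal places: E = 1.0076 V

1.0076 V


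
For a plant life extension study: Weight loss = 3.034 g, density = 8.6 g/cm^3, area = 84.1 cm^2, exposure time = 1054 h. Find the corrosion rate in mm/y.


Apply the mm/y weight-loss relation: CR = 87600 * W / (D * A * T)
Numerator: 87600 * 3.034 = 265778.4
Denominator: 8.6 * 84.1 * 1054 = 762316.04
CR = 265778.4 / 762316.04 = 0.3486 mm/y

0.3486 mm/y


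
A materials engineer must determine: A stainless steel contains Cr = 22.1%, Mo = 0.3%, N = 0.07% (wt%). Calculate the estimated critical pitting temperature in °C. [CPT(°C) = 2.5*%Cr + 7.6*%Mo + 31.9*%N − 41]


Apply the ASTM G48 empirical CPT estimate: CPT(°C) = 2.5*%Cr + 7.6*%Mo + 31.9*%N − 41
2.5*22.1 = 55.25; 7.6*0.3 = 2.28; 31.9*0.07 = 2.233
CPT = 55.25 + 2.28 + 2.233 − 41 = 18.763 °C
Rounded to 0.1 °C: CPT ≈ 18.8 °C

18.8 °C


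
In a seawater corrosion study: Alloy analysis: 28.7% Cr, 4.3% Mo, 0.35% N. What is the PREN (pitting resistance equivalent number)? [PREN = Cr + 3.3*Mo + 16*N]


Apply the PREN formula: PREN = Cr + 3.3*Mo + 16*N
PREN = 28.7 + 3.3*4.3 + 16*0.35
PREN = 28.7 + 14.19 + 5.6 = 48.49

48.49


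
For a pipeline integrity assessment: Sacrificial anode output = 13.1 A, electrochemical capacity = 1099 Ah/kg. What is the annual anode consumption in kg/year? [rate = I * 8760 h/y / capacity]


Annual consumption = current * hours per year / capacity
Rate = 13.1 * 8760 / 1099 = 104.4 kg/year

104.4 kg/year


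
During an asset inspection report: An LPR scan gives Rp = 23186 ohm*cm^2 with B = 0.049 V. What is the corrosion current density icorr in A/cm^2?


Apply the Stern-Geary relation: icorr = B / Rp
icorr = 0.049 / 23186 = 2.113×10^-6 A/cm^2

2.113×10^-6 A/cm^2


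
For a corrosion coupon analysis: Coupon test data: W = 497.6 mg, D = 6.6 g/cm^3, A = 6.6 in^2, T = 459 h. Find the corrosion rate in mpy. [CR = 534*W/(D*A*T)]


Apply the mpy weight-loss relation: CR = 534 * W / (D * A * T)
Numerator: 534 * 497.6 = 265718.4
Denominator: 6.6 * 6.6 * 459 = 19994.04
CR = 265718.4 / 19994.04 = 13.29 mpy

13.29 mpy


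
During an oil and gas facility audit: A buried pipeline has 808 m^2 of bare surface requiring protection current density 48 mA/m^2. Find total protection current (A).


I = area * current density, then convert mA → A (÷1000)
I = 808 * 48 / 1000 = 38.78 A

38.78 A


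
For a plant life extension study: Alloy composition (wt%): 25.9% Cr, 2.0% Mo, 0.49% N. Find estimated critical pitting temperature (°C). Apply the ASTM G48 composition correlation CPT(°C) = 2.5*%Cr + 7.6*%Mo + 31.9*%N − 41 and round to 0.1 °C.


Apply the ASTM G48 empirical CPT estimate: CPT(°C) = 2.5*%Cr + 7.6*%Mo + 31.9*%N − 41
2.5*25.9 = 64.75; 7.6*2.0 = 15.2; 31.9*0.49 = 15.631
CPT = 64.75 + 15.2 + 15.631 − 41 = 54.581 °C
Rounded to 0.1 °C: CPT ≈ 54.6 °C

54.6 °C


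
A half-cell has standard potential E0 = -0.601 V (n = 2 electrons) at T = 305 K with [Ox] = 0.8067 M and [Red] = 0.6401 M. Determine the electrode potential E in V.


Apply the Nernst equation: E = E0 + (RT/nF)*ln([Ox]/[Red])
Step 1: RT/nF = 8.314*305/(2*96485) = 0.01314075 V
Step 2: [Ox]/[Red] = 0.8067/0.6401 = 1.260272
Step 3: ln(1.260272) = 0.231328
Step 4: correction = 0.01314075 * 0.231328 = 0.003 V
E = -0.601 + 0.003 = -0.598 V

-0.598 V


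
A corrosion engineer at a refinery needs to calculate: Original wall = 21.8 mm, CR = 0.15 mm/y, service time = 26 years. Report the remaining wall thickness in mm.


Remaining wall = original − CR × time
t = 21.8 − 0.15*26 = 21.8 − 3.9 = 17.9 mm

17.9 mm


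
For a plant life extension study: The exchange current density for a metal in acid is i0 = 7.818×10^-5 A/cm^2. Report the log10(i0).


i0 = 7.818×10^-5 A/cm^2
log10(i0) = -4.107

-4.107


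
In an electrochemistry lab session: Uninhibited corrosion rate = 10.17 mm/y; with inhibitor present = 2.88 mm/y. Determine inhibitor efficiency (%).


Apply the inhibitor-efficiency definition: IE = (CR_blank − CR_inh)/CR_blank × 100
IE = (10.17 − 2.88) / 10.17 × 100
IE = 7.29 / 10.17 × 100 = 71.7 %

71.7 %


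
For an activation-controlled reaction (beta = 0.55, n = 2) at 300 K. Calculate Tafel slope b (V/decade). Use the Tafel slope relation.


Apply the Tafel slope relation: b = 2.303*R*T/(beta*n*F)
Numerator: 2.303 * 8.314 * 300 = 5744.14
Denominator: 0.55 * 2 * 96485 = 106133.5
b = 5744.14 / 106133.5 = 0.054 V/decade

0.054 V/decade


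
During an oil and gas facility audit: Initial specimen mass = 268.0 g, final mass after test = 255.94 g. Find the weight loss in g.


Weight loss = initial − final
WL = 268.0 − 255.94 = 12.06 g

12.06 g


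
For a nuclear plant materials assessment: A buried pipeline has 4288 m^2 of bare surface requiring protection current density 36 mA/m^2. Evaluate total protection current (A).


I = area * current density, then convert mA → A (÷1000)
I = 4288 * 36 / 1000 = 154.37 A

154.37 A


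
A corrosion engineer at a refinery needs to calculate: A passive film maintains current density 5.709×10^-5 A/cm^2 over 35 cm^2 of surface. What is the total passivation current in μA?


I = i_pass * A, then convert A → μA (×10^6)
I = 5.709×10^-5 * 35 * 10^6 = 1998.15 μA

1998.15 μA


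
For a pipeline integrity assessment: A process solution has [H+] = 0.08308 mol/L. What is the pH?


pH = −log10[H+]
pH = −log10(0.08308) = 1.08

1.08


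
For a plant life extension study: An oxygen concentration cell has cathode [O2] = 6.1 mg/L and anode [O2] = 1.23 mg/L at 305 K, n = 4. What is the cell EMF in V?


Apply the Nernst concentration-cell relation: E = (RT/nF)*ln(C_cathode/C_anode)
RT/nF = 8.314*305/(4*96485) = 0.00657037 V
ln(6.1/1.23) = 1.60127
E = 0.00657037 * 1.60127 = 0.01052 V

0.01052 V


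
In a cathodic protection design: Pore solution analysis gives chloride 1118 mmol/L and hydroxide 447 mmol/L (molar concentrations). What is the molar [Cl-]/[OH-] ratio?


Threshold parameter = [Cl-] / [OH-] (molar basis; both in mmol/L, so units cancel)
Ratio = 1118 / 447 = 2.5

2.5


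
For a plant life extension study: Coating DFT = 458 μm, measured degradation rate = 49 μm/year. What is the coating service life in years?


Service life = thickness / degradation rate
Life = 458 / 49 = 9.3 years

9.3 years


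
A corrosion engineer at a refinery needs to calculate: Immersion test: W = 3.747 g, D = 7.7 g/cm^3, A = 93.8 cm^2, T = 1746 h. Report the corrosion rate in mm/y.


Apply the mm/y weight-loss relation: CR = 87600 * W / (D * A * T)
Numerator: 87600 * 3.747 = 328237.2
Denominator: 7.7 * 93.8 * 1746 = 1261065.96
CR = 328237.2 / 1261065.96 = 0.260286 mm/y

0.260286 mm/y


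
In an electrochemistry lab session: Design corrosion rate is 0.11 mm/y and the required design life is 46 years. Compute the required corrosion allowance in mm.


Corrosion allowance = CR × design life
CA = 0.11 * 46 = 5.06 mm

5.06 mm


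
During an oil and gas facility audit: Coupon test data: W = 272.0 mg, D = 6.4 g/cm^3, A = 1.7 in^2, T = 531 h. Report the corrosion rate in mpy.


Apply the mpy weight-loss relation: CR = 534 * W / (D * A * T)
Numerator: 534 * 272.0 = 145248.0
Denominator: 6.4 * 1.7 * 531 = 5777.28
CR = 145248.0 / 5777.28 = 25.141 mpy

25.141 mpy


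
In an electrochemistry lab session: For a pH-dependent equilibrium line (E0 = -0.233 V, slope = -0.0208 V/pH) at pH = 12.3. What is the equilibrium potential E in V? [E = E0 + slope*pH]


Apply the Pourbaix line equation: E = E0 + slope*pH
E = -0.233 + (-0.0208)*12.3 = -0.233 + (-0.25584) = -0.48884 V
Rounded to 4 decimal places: E = -0.4888 V

-0.4888 V


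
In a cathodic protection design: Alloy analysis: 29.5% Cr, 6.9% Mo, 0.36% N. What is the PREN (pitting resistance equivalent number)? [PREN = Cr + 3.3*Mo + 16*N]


Apply the PREN formula: PREN = Cr + 3.3*Mo + 16*N
PREN = 29.5 + 3.3*6.9 + 16*0.36
PREN = 29.5 + 22.77 + 5.76 = 58.03

58.03


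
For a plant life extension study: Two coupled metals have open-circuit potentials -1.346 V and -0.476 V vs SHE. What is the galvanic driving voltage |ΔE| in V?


Driving voltage is the absolute potential difference.
|ΔE| = |-1.346 − (-0.476)| = 0.87 V

0.87 V


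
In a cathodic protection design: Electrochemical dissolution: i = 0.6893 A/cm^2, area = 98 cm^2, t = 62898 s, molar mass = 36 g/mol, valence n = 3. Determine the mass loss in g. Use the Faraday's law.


Apply Faraday's law: m = i*A*t*M / (n*F)
Total charge passed Q = i*A*t = 0.6893*98*62898 = 4248847.9572 C
m = Q*M/(n*F) = 4248847.9572*36/(3*96485) = 528.436 g

528.436 g


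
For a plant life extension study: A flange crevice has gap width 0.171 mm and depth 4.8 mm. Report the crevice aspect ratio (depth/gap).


Aspect ratio = depth / gap
Ratio = 4.8 / 0.171 = 28.1

28.1


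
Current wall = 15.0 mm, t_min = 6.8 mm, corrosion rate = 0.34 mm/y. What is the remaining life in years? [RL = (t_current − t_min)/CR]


Apply the remaining-life relation: RL = (t_current − t_min) / CR
RL = (15.0 − 6.8) / 0.34 = 8.2 / 0.34 = 24.1 years

24.1 years


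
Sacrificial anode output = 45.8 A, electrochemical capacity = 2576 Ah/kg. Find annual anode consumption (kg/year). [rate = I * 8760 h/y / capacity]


Annual consumption = current * hours per year / capacity
Rate = 45.8 * 8760 / 2576 = 155.7 kg/year

155.7 kg/year


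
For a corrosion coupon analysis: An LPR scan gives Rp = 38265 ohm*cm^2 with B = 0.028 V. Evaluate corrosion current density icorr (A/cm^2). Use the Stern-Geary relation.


Apply the Stern-Geary relation: icorr = B / Rp
icorr = 0.028 / 38265 = 7.317×10^-7 A/cm^2

7.317×10^-7 A/cm^2


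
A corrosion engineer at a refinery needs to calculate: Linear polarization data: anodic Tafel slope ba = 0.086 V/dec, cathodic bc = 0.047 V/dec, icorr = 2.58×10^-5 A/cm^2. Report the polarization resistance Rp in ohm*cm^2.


Apply the Stern-Geary equation: Rp = ba*bc / (2.303*icorr*(ba+bc))
ba*bc = 0.086*0.047 = 0.004042
ba+bc = 0.133; 2.303*icorr*(ba+bc) = 2.303*2.58×10^-5*0.133 = 7.9025142×10^-6
Rp = 0.004042 / 7.9025142×10^-6 = 511.48 ohm*cm^2

511.48 ohm*cm^2


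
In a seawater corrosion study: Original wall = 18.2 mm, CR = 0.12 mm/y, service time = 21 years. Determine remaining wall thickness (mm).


Remaining wall = original − CR × time
t = 18.2 − 0.12*21 = 18.2 − 2.52 = 15.68 mm

15.68 mm


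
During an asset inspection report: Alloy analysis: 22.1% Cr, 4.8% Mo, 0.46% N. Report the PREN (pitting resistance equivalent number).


Apply the PREN formula: PREN = Cr + 3.3*Mo + 16*N
PREN = 22.1 + 3.3*4.8 + 16*0.46
PREN = 22.1 + 15.84 + 7.36 = 45.3

45.3


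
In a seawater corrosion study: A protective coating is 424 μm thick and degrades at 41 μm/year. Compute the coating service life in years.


Service life = thickness / degradation rate
Life = 424 / 41 = 10.3 years

10.3 years


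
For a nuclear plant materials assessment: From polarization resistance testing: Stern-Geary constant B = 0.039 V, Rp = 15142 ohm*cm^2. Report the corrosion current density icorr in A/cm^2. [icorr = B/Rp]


Apply the Stern-Geary relation: icorr = B / Rp
icorr = 0.039 / 15142 = 2.576×10^-6 A/cm^2

2.576×10^-6 A/cm^2


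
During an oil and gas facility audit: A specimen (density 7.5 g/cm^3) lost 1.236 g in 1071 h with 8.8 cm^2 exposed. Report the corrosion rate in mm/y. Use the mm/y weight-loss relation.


Apply the mm/y weight-loss relation: CR = 87600 * W / (D * A * T)
Numerator: 87600 * 1.236 = 108273.6
Denominator: 7.5 * 8.8 * 1071 = 70686.0
CR = 108273.6 / 70686.0 = 1.531755 mm/y

1.531755 mm/y


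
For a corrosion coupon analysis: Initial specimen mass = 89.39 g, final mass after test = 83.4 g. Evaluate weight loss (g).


Weight loss = initial − final
WL = 89.39 − 83.4 = 5.99 g

5.99 g


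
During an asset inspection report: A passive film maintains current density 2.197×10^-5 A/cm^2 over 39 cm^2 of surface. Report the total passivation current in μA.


I = i_pass * A, then convert A → μA (×10^6)
I = 2.197×10^-5 * 39 * 10^6 = 856.83 μA

856.83 μA


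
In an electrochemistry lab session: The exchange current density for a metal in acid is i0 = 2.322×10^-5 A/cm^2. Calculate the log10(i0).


i0 = 2.322×10^-5 A/cm^2
log10(i0) = -4.634

-4.634


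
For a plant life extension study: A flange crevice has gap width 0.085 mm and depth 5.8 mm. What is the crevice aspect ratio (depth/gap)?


Aspect ratio = depth / gap
Ratio = 5.8 / 0.085 = 68.2

68.2


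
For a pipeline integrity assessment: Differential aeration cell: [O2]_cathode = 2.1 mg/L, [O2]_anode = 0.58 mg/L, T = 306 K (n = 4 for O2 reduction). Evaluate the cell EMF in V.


Apply the Nernst concentration-cell relation: E = (RT/nF)*ln(C_cathode/C_anode)
RT/nF = 8.314*306/(4*96485) = 0.00659192 V
ln(2.1/0.58) = 1.28666
E = 0.00659192 * 1.28666 = 0.00848 V

0.00848 V


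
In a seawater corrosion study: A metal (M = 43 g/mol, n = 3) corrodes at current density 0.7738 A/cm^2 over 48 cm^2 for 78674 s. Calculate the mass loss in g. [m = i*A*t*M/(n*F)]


Apply Faraday's law: m = i*A*t*M / (n*F)
Total charge passed Q = i*A*t = 0.7738*48*78674 = 2922141.1776 C
m = Q*M/(n*F) = 2922141.1776*43/(3*96485) = 434.0988 g

434.0988 g


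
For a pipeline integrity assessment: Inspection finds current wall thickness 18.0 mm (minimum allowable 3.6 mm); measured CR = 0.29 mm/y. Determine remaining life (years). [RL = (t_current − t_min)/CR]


Apply the remaining-life relation: RL = (t_current − t_min) / CR
RL = (18.0 − 3.6) / 0.29 = 14.4 / 0.29 = 49.7 years

49.7 years


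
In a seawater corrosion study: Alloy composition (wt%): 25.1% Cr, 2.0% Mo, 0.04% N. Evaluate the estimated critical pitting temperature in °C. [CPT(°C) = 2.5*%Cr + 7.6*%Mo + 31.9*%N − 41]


Apply the ASTM G48 empirical CPT estimate: CPT(°C) = 2.5*%Cr + 7.6*%Mo + 31.9*%N − 41
2.5*25.1 = 62.75; 7.6*2.0 = 15.2; 31.9*0.04 = 1.276
CPT = 62.75 + 15.2 + 1.276 − 41 = 38.226 °C
Rounded to 0.1 °C: CPT ≈ 38.2 °C

38.2 °C


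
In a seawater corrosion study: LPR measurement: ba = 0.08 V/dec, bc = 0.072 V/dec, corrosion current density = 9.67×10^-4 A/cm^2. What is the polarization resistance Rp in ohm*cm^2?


Apply the Stern-Geary equation: Rp = ba*bc / (2.303*icorr*(ba+bc))
ba*bc = 0.08*0.072 = 0.00576
ba+bc = 0.152; 2.303*icorr*(ba+bc) = 2.303*9.67×10^-4*0.152 = 3.3850415×10^-4
Rp = 0.00576 / 3.3850415×10^-4 = 17.0 ohm*cm^2

17.0 ohm*cm^2


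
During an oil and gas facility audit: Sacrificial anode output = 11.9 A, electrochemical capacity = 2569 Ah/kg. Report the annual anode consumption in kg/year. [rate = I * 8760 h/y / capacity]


Annual consumption = current * hours per year / capacity
Rate = 11.9 * 8760 / 2569 = 40.6 kg/year

40.6 kg/year


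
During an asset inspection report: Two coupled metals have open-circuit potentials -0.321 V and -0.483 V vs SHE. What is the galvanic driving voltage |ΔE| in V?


Driving voltage is the absolute potential difference.
|ΔE| = |-0.321 − (-0.483)| = 0.162 V

0.162 V


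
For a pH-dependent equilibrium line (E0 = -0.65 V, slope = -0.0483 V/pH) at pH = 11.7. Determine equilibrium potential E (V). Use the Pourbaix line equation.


Apply the Pourbaix line equation: E = E0 + slope*pH
E = -0.65 + (-0.0483)*11.7 = -0.65 + (-0.56511) = -1.21511 V
Rounded to 4 decimal places: E = -1.2151 V

-1.2151 V


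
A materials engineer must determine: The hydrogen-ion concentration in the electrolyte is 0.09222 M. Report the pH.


pH = −log10[H+]
pH = −log10(0.09222) = 1.04

1.04


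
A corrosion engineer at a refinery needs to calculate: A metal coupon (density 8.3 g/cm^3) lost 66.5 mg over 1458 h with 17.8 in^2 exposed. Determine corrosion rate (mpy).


Apply the mpy weight-loss relation: CR = 534 * W / (D * A * T)
Numerator: 534 * 66.5 = 35511.0
Denominator: 8.3 * 17.8 * 1458 = 215404.92
CR = 35511.0 / 215404.92 = 0.1649 mpy

0.1649 mpy


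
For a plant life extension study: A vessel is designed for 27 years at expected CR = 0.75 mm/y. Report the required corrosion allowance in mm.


Corrosion allowance = CR × design life
CA = 0.75 * 27 = 20.25 mm

20.25 mm


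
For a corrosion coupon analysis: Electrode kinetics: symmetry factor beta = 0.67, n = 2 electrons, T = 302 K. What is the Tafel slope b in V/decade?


Apply the Tafel slope relation: b = 2.303*R*T/(beta*n*F)
Numerator: 2.303 * 8.314 * 302 = 5782.44
Denominator: 0.67 * 2 * 96485 = 129289.9
b = 5782.44 / 129289.9 = 0.0447 V/decade

0.0447 V/decade
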